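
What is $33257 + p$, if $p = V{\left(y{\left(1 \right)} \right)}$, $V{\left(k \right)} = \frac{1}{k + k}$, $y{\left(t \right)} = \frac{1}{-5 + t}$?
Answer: $33255$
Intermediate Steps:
$V{\left(k \right)} = \frac{1}{2 k}$
$p = -2$ ($p = \frac{1}{2 \frac{1}{-5 + 1}} = \frac{1}{2 \frac{1}{-4}} = \frac{1}{2 \left(- \frac{1}{4}\right)} = \frac{1}{2} \left(-4\right) = -2$)
$33257 + p = 33257 - 2 = 33255$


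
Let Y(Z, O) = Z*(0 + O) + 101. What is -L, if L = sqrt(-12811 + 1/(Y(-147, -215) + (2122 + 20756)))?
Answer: -I*sqrt(9542315151458)/27292 ≈ -113.19*I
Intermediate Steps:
Y(Z, O) = 101 + O*Z (Y(Z, O) = Z*O + 101 = O*Z + 101 = 101 + O*Z)
L = I*sqrt(9542315151458)/27292 (L = sqrt(-12811 + 1/((101 - 215*(-147)) + (2122 + 20756))) = sqrt(-12811 + 1/((101 + 31605) + 22878)) = sqrt(-12811 + 1/(31706 + 22878)) = sqrt(-12811 + 1/54584) = sqrt(-699275623/54584) = I*sqrt(9542315151458)/27292 ≈ 113.19*I)
-L = -I*sqrt(9542315151458)/27292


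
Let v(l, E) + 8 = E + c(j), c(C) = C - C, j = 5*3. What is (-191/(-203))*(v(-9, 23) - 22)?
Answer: -191/29 ≈ -6.5862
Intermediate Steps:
j = 15
c(C) = 0
v(l, E) = -8 + E (v(l, E) = -8 + (E + 0) = -8 + E)
(-191/(-203))*(v(-9, 23) - 22) = (-191/(-203))*((-8 + 23) - 22) = (-191*(-1/203))*(15 - 22) = (191/203)*(-7) = -191/29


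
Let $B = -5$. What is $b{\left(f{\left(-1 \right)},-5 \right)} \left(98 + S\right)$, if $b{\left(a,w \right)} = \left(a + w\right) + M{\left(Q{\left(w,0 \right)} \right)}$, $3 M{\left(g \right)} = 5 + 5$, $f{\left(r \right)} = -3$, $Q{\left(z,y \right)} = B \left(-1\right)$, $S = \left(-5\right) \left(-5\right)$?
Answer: $-574$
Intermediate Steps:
$S = 25$
$Q{\left(z,y \right)} = 5$ ($Q{\left(z,y \right)} = \left(-5\right) \left(-1\right) = 5$)
$M{\left(g \right)} = \frac{10}{3}$ ($M{\left(g \right)} = \frac{5 + 5}{3} = \frac{1}{3} \cdot 10 = \frac{10}{3}$)
$b{\left(a,w \right)} = \frac{10}{3} + a + w$ ($b{\left(a,w \right)} = \left(a + w\right) + \frac{10}{3} = \frac{10}{3} + a + w$)
$b{\left(f{\left(-1 \right)},-5 \right)} \left(98 + S\right) = \left(\frac{10}{3} - 3 - 5\right) \left(98 + 25\right) = \left(- \frac{14}{3}\right) 123 = -574$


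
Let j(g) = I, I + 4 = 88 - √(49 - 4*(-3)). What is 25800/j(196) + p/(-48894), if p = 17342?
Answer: 364971619/1179357 + 5160*√61/1399 ≈ 338.27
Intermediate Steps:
I = 84 - √61 (I = -4 + (88 - √(49 - 4*(-3))) = -4 + (88 - √(49 + 12)) = -4 + (88 - √61) = 84 - √61 ≈ 76.190)
j(g) = 84 - √61
25800/j(196) + p/(-48894) = 25800/(84 - √61) + 17342/(-48894) = 25800/(84 - √61) + 17342*(-1/48894) = 25800/(84 - √61) - 299/843 = -299/843 + 25800/(84 - √61)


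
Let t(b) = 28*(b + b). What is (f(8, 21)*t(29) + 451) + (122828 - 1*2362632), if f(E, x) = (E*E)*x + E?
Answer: -43705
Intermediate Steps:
f(E, x) = E + x*E² (f(E, x) = E²*x + E = x*E² + E = E + x*E²)
t(b) = 56*b (t(b) = 28*(2*b) = 56*b)
(f(8, 21)*t(29) + 451) + (122828 - 1*2362632) = ((8*(1 + 8*21))*(56*29) + 451) + (122828 - 1*2362632) = ((8*(1 + 168))*1624 + 451) + (122828 - 2362632) = ((8*169)*1624 + 451) - 2239804 = (1352*1624 + 451) - 2239804 = (2195648 + 451) - 2239804 = 2196099 - 2239804 = -43705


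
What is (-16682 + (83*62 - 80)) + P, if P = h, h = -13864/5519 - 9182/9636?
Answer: -308967870353/26590542 ≈ -11619.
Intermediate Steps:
h = -92134481/26590542 (h = -13864*1/5519 - 9182*1/9636 = -13864/5519 - 4591/4818 = -92134481/26590542 ≈ -3.4649)
P = -92134481/26590542 ≈ -3.4649
(-16682 + (83*62 - 80)) + P = (-16682 + (83*62 - 80)) - 92134481/26590542 = (-16682 + (5146 - 80)) - 92134481/26590542 = (-16682 + 5066) - 92134481/26590542 = -11616 - 92134481/26590542 = -308967870353/26590542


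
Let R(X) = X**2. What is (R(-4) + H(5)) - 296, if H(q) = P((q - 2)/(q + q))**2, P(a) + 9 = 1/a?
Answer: -2231/9 ≈ -247.89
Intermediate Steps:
P(a) = -9 + 1/a
H(q) = (-9 + 2*q/(-2 + q))**2 (H(q) = (-9 + 1/((q - 2)/(q + q)))**2 = (-9 + 1/((-2 + q)/((2*q))))**2 = (-9 + 1/((-2 + q)*(1/(2*q))))**2 = (-9 + 1/((-2 + q)/(2*q)))**2 = (-9 + 2*q/(-2 + q))**2)
(R(-4) + H(5)) - 296 = ((-4)**2 + (-18 + 7*5)**2/(-2 + 5)**2) - 296 = (16 + (-18 + 35)**2/3**2) - 296 = (16 + 17**2*(1/9)) - 296 = (16 + 289*(1/9)) - 296 = (16 + 289/9) - 296 = 433/9 - 296 = -2231/9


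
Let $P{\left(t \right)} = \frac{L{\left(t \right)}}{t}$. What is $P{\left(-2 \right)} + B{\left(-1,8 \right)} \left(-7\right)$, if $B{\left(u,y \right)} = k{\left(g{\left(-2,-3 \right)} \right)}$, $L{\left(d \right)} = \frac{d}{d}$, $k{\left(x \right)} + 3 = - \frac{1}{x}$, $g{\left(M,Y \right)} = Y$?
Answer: $\frac{109}{6} \approx 18.167$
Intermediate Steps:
$k{\left(x \right)} = -3 - \frac{1}{x}$
$L{\left(d \right)} = 1$
$B{\left(u,y \right)} = - \frac{8}{3}$ ($B{\left(u,y \right)} = -3 - \frac{1}{-3} = -3 - - \frac{1}{3} = -3 + \frac{1}{3} = - \frac{8}{3}$)
$P{\left(t \right)} = \frac{1}{t}$ ($P{\left(t \right)} = 1 \frac{1}{t} = \frac{1}{t}$)
$P{\left(-2 \right)} + B{\left(-1,8 \right)} \left(-7\right) = \frac{1}{-2} - - \frac{56}{3} = - \frac{1}{2} + \frac{56}{3} = \frac{109}{6}$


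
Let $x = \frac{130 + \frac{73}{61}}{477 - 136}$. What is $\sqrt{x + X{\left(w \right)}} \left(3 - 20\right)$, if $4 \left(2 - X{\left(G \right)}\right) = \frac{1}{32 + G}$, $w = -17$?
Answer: $- \frac{17 \sqrt{922160020485}}{624030} \approx -26.161$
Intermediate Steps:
$X{\left(G \right)} = 2 - \frac{1}{4 \left(32 + G\right)}$
$x = \frac{8003}{20801}$ ($x = \frac{130 + 73 \cdot \frac{1}{61}}{341} = \left(130 + \frac{73}{61}\right) \frac{1}{341} = \frac{8003}{61} \cdot \frac{1}{341} = \frac{8003}{20801} \approx 0.38474$)
$\sqrt{x + X{\left(w \right)}} \left(3 - 20\right) = \sqrt{\frac{8003}{20801} + \frac{255 + 8 \left(-17\right)}{4 \left(32 - 17\right)}} \left(3 - 20\right) = \sqrt{\frac{8003}{20801} + \frac{255 - 136}{4 \cdot 15}} \left(3 - 20\right) = \sqrt{\frac{8003}{20801} + \frac{1}{4} \cdot \frac{1}{15} \cdot 119} \left(-17\right) = \sqrt{\frac{8003}{20801} + \frac{119}{60}} \left(-17\right) = \sqrt{\frac{2955499}{1248060}} \left(-17\right) = \frac{\sqrt{922160020485}}{624030} \left(-17\right) = - \frac{17 \sqrt{922160020485}}{624030}$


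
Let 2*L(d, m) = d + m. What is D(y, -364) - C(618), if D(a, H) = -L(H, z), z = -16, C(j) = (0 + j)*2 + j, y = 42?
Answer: -1664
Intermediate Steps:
C(j) = 3*j (C(j) = j*2 + j = 2*j + j = 3*j)
L(d, m) = d/2 + m/2 (L(d, m) = (d + m)/2 = d/2 + m/2)
D(a, H) = 8 - H/2 (D(a, H) = -(H/2 + (½)*(-16)) = -(H/2 - 8) = -(-8 + H/2) = 8 - H/2)
D(y, -364) - C(618) = (8 - ½*(-364)) - 3*618 = (8 + 182) - 1*1854 = 190 - 1854 = -1664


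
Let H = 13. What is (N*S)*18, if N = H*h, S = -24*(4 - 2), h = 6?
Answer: -67392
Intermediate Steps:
S = -48 (S = -24*2 = -4*12 = -48)
N = 78 (N = 13*6 = 78)
(N*S)*18 = (78*(-48))*18 = -3744*18 = -67392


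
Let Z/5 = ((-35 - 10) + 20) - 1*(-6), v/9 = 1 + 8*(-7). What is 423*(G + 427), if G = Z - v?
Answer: 349821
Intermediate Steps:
v = -495 (v = 9*(1 + 8*(-7)) = 9*(1 - 56) = 9*(-55) = -495)
Z = -95 (Z = 5*(((-35 - 10) + 20) - 1*(-6)) = 5*((-45 + 20) + 6) = 5*(-25 + 6) = 5*(-19) = -95)
G = 400 (G = -95 - 1*(-495) = -95 + 495 = 400)
423*(G + 427) = 423*(400 + 427) = 423*827 = 349821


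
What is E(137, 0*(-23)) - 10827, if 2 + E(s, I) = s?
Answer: -10692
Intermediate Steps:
E(s, I) = -2 + s
E(137, 0*(-23)) - 10827 = (-2 + 137) - 10827 = 135 - 10827 = -10692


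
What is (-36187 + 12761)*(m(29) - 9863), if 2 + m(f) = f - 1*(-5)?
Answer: 230301006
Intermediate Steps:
m(f) = 3 + f (m(f) = -2 + (f - 1*(-5)) = -2 + (f + 5) = -2 + (5 + f) = 3 + f)
(-36187 + 12761)*(m(29) - 9863) = (-36187 + 12761)*((3 + 29) - 9863) = -23426*(32 - 9863) = -23426*(-9831) = 230301006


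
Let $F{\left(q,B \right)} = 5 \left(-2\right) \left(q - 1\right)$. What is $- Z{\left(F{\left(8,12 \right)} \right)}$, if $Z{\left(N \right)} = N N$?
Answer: $-4900$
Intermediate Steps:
$F{\left(q,B \right)} = 10 - 10 q$ ($F{\left(q,B \right)} = - 10 \left(-1 + q\right) = 10 - 10 q$)
$Z{\left(N \right)} = N^{2}$
$- Z{\left(F{\left(8,12 \right)} \right)} = - \left(10 - 80\right)^{2} = - \left(-70\right)^{2} = \left(-1\right) 4900 = -4900$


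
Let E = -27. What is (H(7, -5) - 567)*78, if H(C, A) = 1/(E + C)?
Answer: -442299/10 ≈ -44230.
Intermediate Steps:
H(C, A) = 1/(-27 + C)
(H(7, -5) - 567)*78 = (1/(-27 + 7) - 567)*78 = (1/(-20) - 567)*78 = (-1/20 - 567)*78 = -11341/20*78 = -442299/10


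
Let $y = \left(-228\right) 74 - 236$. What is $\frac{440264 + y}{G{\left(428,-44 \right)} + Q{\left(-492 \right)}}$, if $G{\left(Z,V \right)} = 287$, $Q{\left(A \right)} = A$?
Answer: $- \frac{423156}{205} \approx -2064.2$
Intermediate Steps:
$y = -17108$ ($y = -16872 - 236 = -17108$)
$\frac{440264 + y}{G{\left(428,-44 \right)} + Q{\left(-492 \right)}} = \frac{440264 - 17108}{287 - 492} = \frac{423156}{-205} = 423156 \left(- \frac{1}{205}\right) = - \frac{423156}{205}$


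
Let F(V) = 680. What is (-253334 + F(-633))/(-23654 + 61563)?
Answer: -252654/37909 ≈ -6.6647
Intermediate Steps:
(-253334 + F(-633))/(-23654 + 61563) = (-253334 + 680)/(-23654 + 61563) = -252654/37909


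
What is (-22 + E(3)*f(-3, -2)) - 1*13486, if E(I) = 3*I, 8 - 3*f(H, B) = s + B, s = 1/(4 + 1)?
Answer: -67393/5 ≈ -13479.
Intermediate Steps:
s = ⅕ (s = 1/5 = ⅕ ≈ 0.20000)
f(H, B) = 13/5 - B/3 (f(H, B) = 8/3 - (⅕ + B)/3 = 8/3 + (-1/15 - B/3) = 13/5 - B/3)
(-22 + E(3)*f(-3, -2)) - 1*13486 = (-22 + (3*3)*(13/5 - ⅓*(-2))) - 1*13486 = (-22 + 9*(13/5 + ⅔)) - 13486 = (-22 + 9*(49/15)) - 13486 = (-22 + 147/5) - 13486 = 37/5 - 13486 = -67393/5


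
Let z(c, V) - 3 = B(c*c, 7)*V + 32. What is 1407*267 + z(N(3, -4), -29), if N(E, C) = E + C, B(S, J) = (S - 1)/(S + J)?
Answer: 375704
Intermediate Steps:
B(S, J) = (-1 + S)/(J + S)
N(E, C) = C + E
z(c, V) = 35 + V*(-1 + c**2)/(7 + c**2) (z(c, V) = 3 + (((-1 + c*c)/(7 + c*c))*V + 32) = 3 + (((-1 + c**2)/(7 + c**2))*V + 32) = 3 + (V*(-1 + c**2)/(7 + c**2) + 32) = 3 + (32 + V*(-1 + c**2)/(7 + c**2)) = 35 + V*(-1 + c**2)/(7 + c**2))
1407*267 + z(N(3, -4), -29) = 1407*267 + (245 + 35*(-4 + 3)**2 - 29*(-1 + (-4 + 3)**2))/(7 + (-4 + 3)**2) = 375669 + (245 + 35*(-1)**2 - 29*(-1 + (-1)**2))/(7 + (-1)**2) = 375669 + (245 + 35*1 - 29*(-1 + 1))/(7 + 1) = 375669 + (245 + 35 - 29*0)/8 = 375669 + (245 + 35 + 0)/8 = 375669 + (1/8)*280 = 375669 + 35 = 375704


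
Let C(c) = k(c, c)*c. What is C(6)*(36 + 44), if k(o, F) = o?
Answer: 2880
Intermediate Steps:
C(c) = c² (C(c) = c*c = c²)
C(6)*(36 + 44) = 6²*(36 + 44) = 36*80 = 2880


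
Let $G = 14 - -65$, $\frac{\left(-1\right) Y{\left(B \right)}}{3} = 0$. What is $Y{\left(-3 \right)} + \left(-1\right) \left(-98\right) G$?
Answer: $7742$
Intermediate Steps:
$Y{\left(B \right)} = 0$ ($Y{\left(B \right)} = \left(-3\right) 0 = 0$)
$G = 79$ ($G = 14 + 65 = 79$)
$Y{\left(-3 \right)} + \left(-1\right) \left(-98\right) G = 0 + \left(-1\right) \left(-98\right) 79 = 0 + 98 \cdot 79 = 0 + 7742 = 7742$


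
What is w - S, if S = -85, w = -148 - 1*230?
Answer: -293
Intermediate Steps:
w = -378 (w = -148 - 230 = -378)
w - S = -378 - 1*(-85) = -378 + 85 = -293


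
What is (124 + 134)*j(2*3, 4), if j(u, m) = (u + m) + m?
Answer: 3612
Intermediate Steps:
j(u, m) = u + 2*m (j(u, m) = (m + u) + m = u + 2*m)
(124 + 134)*j(2*3, 4) = (124 + 134)*(2*3 + 2*4) = 258*(6 + 8) = 258*14 = 3612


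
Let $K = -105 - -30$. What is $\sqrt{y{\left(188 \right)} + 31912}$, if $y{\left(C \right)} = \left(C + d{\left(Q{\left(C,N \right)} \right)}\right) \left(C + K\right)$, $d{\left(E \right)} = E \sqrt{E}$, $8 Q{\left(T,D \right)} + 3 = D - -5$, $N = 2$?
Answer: $\frac{\sqrt{212624 + 113 \sqrt{2}}}{2} \approx 230.64$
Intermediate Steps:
$Q{\left(T,D \right)} = \frac{1}{4} + \frac{D}{8}$ ($Q{\left(T,D \right)} = - \frac{3}{8} + \frac{D - -5}{8} = - \frac{3}{8} + \frac{D + 5}{8} = - \frac{3}{8} + \frac{5 + D}{8} = - \frac{3}{8} + \left(\frac{5}{8} + \frac{D}{8}\right) = \frac{1}{4} + \frac{D}{8}$)
$K = -75$ ($K = -105 + 30 = -75$)
$d{\left(E \right)} = E^{\frac{3}{2}}$
$y{\left(C \right)} = \left(-75 + C\right) \left(C + \frac{\sqrt{2}}{4}\right)$ ($y{\left(C \right)} = \left(C + \left(\frac{1}{4} + \frac{1}{8} \cdot 2\right)^{\frac{3}{2}}\right) \left(C - 75\right) = \left(C + \left(\frac{1}{4} + \frac{1}{4}\right)^{\frac{3}{2}}\right) \left(-75 + C\right) = \left(C + \left(\frac{1}{2}\right)^{\frac{3}{2}}\right) \left(-75 + C\right) = \left(C + \frac{\sqrt{2}}{4}\right) \left(-75 + C\right) = \left(-75 + C\right) \left(C + \frac{\sqrt{2}}{4}\right)$)
$\sqrt{y{\left(188 \right)} + 31912} = \sqrt{\left(188^{2} - 14100 - \frac{75 \sqrt{2}}{4} + \frac{1}{4} \cdot 188 \sqrt{2}\right) + 31912} = \sqrt{\left(35344 - 14100 - \frac{75 \sqrt{2}}{4} + 47 \sqrt{2}\right) + 31912} = \sqrt{\left(21244 + \frac{113 \sqrt{2}}{4}\right) + 31912} = \sqrt{53156 + \frac{113 \sqrt{2}}{4}}$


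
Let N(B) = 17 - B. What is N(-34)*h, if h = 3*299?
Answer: 45747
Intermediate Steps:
h = 897
N(-34)*h = (17 - 1*(-34))*897 = (17 + 34)*897 = 51*897 = 45747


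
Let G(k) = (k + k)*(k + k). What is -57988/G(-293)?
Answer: -14497/85849 ≈ -0.16887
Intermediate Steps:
G(k) = 4*k**2 (G(k) = (2*k)*(2*k) = 4*k**2)
-57988/G(-293) = -57988/(4*(-293)**2) = -57988/(4*85849) = -57988/343396 = -57988*1/343396 = -14497/85849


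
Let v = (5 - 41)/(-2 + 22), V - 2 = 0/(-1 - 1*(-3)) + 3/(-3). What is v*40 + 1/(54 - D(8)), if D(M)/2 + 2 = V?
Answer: -4031/56 ≈ -71.982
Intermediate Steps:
V = 1 (V = 2 + (0/(-1 - 1*(-3)) + 3/(-3)) = 2 + (0/(-1 + 3) + 3*(-⅓)) = 2 + (0/2 - 1) = 2 + (0*(½) - 1) = 2 + (0 - 1) = 2 - 1 = 1)
D(M) = -2 (D(M) = -4 + 2*1 = -4 + 2 = -2)
v = -9/5 (v = -36/20 = -36*1/20 = -9/5 ≈ -1.8000)
v*40 + 1/(54 - D(8)) = -9/5*40 + 1/(54 - 1*(-2)) = -72 + 1/(54 + 2) = -72 + 1/56 = -4031/56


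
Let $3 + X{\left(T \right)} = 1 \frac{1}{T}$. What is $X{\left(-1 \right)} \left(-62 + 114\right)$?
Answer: $-208$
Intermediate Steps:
$X{\left(T \right)} = -3 + \frac{1}{T}$ ($X{\left(T \right)} = -3 + 1 \frac{1}{T} = -3 + \frac{1}{T}$)
$X{\left(-1 \right)} \left(-62 + 114\right) = \left(-3 + \frac{1}{-1}\right) \left(-62 + 114\right) = \left(-3 - 1\right) 52 = \left(-4\right) 52 = -208$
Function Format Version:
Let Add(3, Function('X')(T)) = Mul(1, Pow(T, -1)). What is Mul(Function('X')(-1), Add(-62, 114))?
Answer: -208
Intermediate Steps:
Function('X')(T) = Add(-3, Pow(T, -1)) (Function('X')(T) = Add(-3, Mul(1, Pow(T, -1))) = Add(-3, Pow(T, -1)))
Mul(Function('X')(-1), Add(-62, 114)) = Mul(Add(-3, Pow(-1, -1)), Add(-62, 114)) = Mul(Add(-3, -1), 52) = Mul(-4, 52) = -208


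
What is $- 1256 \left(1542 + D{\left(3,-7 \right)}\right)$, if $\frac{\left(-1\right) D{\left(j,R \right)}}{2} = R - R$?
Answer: $-1936752$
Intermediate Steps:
$D{\left(j,R \right)} = 0$ ($D{\left(j,R \right)} = - 2 \left(R - R\right) = \left(-2\right) 0 = 0$)
$- 1256 \left(1542 + D{\left(3,-7 \right)}\right) = - 1256 \left(1542 + 0\right) = \left(-1256\right) 1542 = -1936752$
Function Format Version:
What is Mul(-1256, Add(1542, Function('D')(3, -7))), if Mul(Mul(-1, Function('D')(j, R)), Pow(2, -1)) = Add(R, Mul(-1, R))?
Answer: -1936752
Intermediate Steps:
Function('D')(j, R) = 0 (Function('D')(j, R) = Mul(-2, Add(R, Mul(-1, R))) = Mul(-2, 0) = 0)
Mul(-1256, Add(1542, Function('D')(3, -7))) = Mul(-1256, Add(1542, 0)) = Mul(-1256, 1542) = -1936752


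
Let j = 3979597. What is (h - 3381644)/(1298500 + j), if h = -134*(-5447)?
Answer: -2651746/5278097 ≈ -0.50241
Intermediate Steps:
h = 729898
(h - 3381644)/(1298500 + j) = (729898 - 3381644)/(1298500 + 3979597) = -2651746/5278097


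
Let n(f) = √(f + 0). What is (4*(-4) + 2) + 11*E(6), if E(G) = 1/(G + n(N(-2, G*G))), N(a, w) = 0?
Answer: -73/6 ≈ -12.167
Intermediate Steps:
n(f) = √f
E(G) = 1/G (E(G) = 1/(G + √0) = 1/(G + 0) = 1/G)
(4*(-4) + 2) + 11*E(6) = (4*(-4) + 2) + 11/6 = (-16 + 2) + 11*(⅙) = -14 + 11/6 = -73/6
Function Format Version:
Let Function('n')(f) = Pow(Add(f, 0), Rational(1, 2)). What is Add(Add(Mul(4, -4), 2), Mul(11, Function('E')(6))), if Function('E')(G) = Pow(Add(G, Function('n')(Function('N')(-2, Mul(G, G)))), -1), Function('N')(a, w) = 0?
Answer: Rational(-73, 6) ≈ -12.167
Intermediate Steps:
Function('n')(f) = Pow(f, Rational(1, 2))
Function('E')(G) = Pow(G, -1) (Function('E')(G) = Pow(Add(G, Pow(0, Rational(1, 2))), -1) = Pow(Add(G, 0), -1) = Pow(G, -1))
Add(Add(Mul(4, -4), 2), Mul(11, Function('E')(6))) = Add(Add(Mul(4, -4), 2), Mul(11, Pow(6, -1))) = Add(Add(-16, 2), Mul(11, Rational(1, 6))) = Add(-14, Rational(11, 6)) = Rational(-73, 6)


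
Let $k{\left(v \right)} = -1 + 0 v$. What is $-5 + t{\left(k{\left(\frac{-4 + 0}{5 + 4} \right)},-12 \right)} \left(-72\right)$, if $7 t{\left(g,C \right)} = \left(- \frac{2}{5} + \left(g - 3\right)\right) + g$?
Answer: $\frac{1769}{35} \approx 50.543$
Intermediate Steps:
$k{\left(v \right)} = -1$ ($k{\left(v \right)} = -1 + 0 = -1$)
$t{\left(g,C \right)} = - \frac{17}{35} + \frac{2 g}{7}$ ($t{\left(g,C \right)} = \frac{\left(- \frac{2}{5} + \left(g - 3\right)\right) + g}{7} = \frac{\left(\left(-2\right) \frac{1}{5} + \left(g - 3\right)\right) + g}{7} = \frac{\left(- \frac{2}{5} + \left(-3 + g\right)\right) + g}{7} = \frac{\left(- \frac{17}{5} + g\right) + g}{7} = \frac{- \frac{17}{5} + 2 g}{7} = - \frac{17}{35} + \frac{2 g}{7}$)
$-5 + t{\left(k{\left(\frac{-4 + 0}{5 + 4} \right)},-12 \right)} \left(-72\right) = -5 + \left(- \frac{17}{35} + \frac{2}{7} \left(-1\right)\right) \left(-72\right) = -5 + \left(- \frac{17}{35} - \frac{2}{7}\right) \left(-72\right) = -5 - - \frac{1944}{35} = -5 + \frac{1944}{35} = \frac{1769}{35}$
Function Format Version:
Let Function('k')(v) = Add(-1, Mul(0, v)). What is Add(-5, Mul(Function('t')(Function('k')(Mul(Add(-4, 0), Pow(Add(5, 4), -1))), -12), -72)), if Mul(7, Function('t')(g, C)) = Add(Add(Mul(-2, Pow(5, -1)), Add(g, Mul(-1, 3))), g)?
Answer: Rational(1769, 35) ≈ 50.543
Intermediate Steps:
Function('k')(v) = -1 (Function('k')(v) = Add(-1, 0) = -1)
Function('t')(g, C) = Add(Rational(-17, 35), Mul(Rational(2, 7), g)) (Function('t')(g, C) = Mul(Rational(1, 7), Add(Add(Mul(-2, Pow(5, -1)), Add(g, Mul(-1, 3))), g)) = Mul(Rational(1, 7), Add(Add(Mul(-2, Rational(1, 5)), Add(g, -3)), g)) = Mul(Rational(1, 7), Add(Add(Rational(-2, 5), Add(-3, g)), g)) = Mul(Rational(1, 7), Add(Add(Rational(-17, 5), g), g)) = Mul(Rational(1, 7), Add(Rational(-17, 5), Mul(2, g))) = Add(Rational(-17, 35), Mul(Rational(2, 7), g)))
Add(-5, Mul(Function('t')(Function('k')(Mul(Add(-4, 0), Pow(Add(5, 4), -1))), -12), -72)) = Add(-5, Mul(Add(Rational(-17, 35), Mul(Rational(2, 7), -1)), -72)) = Add(-5, Mul(Add(Rational(-17, 35), Rational(-2, 7)), -72)) = Add(-5, Mul(Rational(-27, 35), -72)) = Add(-5, Rational(1944, 35)) = Rational(1769, 35)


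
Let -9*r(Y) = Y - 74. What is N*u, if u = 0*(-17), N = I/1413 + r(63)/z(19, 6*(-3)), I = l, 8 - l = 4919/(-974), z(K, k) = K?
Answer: 0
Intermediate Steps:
l = 12711/974 (l = 8 - 4919/(-974) = 8 - 4919*(-1)/974 = 8 - 1*(-4919/974) = 8 + 4919/974 = 12711/974 ≈ 13.050)
r(Y) = 74/9 - Y/9 (r(Y) = -(Y - 74)/9 = -(-74 + Y)/9 = 74/9 - Y/9)
I = 12711/974 ≈ 13.050
N = 1923607/26148978 (N = (12711/974)/1413 + (74/9 - 1/9*63)/19 = (12711/974)*(1/1413) + (74/9 - 7)*(1/19) = 4237/458754 + (11/9)*(1/19) = 4237/458754 + 11/171 = 1923607/26148978 ≈ 0.073563)
u = 0
N*u = (1923607/26148978)*0 = 0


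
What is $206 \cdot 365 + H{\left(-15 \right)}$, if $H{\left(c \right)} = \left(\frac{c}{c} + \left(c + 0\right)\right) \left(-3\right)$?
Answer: $75232$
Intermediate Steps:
$H{\left(c \right)} = -3 - 3 c$ ($H{\left(c \right)} = \left(1 + c\right) \left(-3\right) = -3 - 3 c$)
$206 \cdot 365 + H{\left(-15 \right)} = 206 \cdot 365 - -42 = 75190 + \left(-3 + 45\right) = 75190 + 42 = 75232$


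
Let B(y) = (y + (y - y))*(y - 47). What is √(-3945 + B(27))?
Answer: I*√4485 ≈ 66.97*I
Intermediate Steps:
B(y) = y*(-47 + y) (B(y) = (y + 0)*(-47 + y) = y*(-47 + y))
√(-3945 + B(27)) = √(-3945 + 27*(-47 + 27)) = √(-3945 + 27*(-20)) = √(-3945 - 540) = √(-4485) = I*√4485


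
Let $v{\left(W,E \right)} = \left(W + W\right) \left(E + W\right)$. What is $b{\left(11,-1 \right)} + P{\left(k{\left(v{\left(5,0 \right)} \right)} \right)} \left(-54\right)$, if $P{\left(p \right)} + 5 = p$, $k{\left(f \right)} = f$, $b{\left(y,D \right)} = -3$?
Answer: $-2433$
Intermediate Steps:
$v{\left(W,E \right)} = 2 W \left(E + W\right)$
$P{\left(p \right)} = -5 + p$
$b{\left(11,-1 \right)} + P{\left(k{\left(v{\left(5,0 \right)} \right)} \right)} \left(-54\right) = -3 + \left(-5 + 2 \cdot 5 \left(0 + 5\right)\right) \left(-54\right) = -3 + \left(-5 + 2 \cdot 5 \cdot 5\right) \left(-54\right) = -3 + \left(-5 + 50\right) \left(-54\right) = -3 + 45 \left(-54\right) = -3 - 2430 = -2433$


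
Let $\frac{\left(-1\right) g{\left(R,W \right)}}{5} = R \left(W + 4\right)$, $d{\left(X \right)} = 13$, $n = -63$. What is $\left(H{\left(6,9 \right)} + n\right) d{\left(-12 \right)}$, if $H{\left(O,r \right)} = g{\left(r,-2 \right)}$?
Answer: $-1989$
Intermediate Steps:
$g{\left(R,W \right)} = - 5 R \left(4 + W\right)$ ($g{\left(R,W \right)} = - 5 R \left(W + 4\right) = - 5 R \left(4 + W\right)$)
$H{\left(O,r \right)} = - 10 r$ ($H{\left(O,r \right)} = - 5 r \left(4 - 2\right) = \left(-5\right) r 2 = - 10 r$)
$\left(H{\left(6,9 \right)} + n\right) d{\left(-12 \right)} = \left(\left(-10\right) 9 - 63\right) 13 = \left(-90 - 63\right) 13 = \left(-153\right) 13 = -1989$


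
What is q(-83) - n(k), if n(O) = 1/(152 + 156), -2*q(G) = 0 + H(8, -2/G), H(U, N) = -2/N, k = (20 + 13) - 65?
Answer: 12781/308 ≈ 41.497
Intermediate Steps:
k = -32 (k = 33 - 65 = -32)
q(G) = -G/2 (q(G) = -(0 - 2*(-G/2))/2 = -(0 - (-1)*G)/2 = -(0 + G)/2 = -G/2)
n(O) = 1/308
q(-83) - n(k) = -½*(-83) - 1*1/308 = 83/2 - 1/308 = 12781/308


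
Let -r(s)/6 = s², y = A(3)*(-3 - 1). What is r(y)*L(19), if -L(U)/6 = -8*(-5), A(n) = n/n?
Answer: 23040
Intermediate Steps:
A(n) = 1
L(U) = -240 (L(U) = -(-48)*(-5) = -6*40 = -240)
y = -4 (y = 1*(-3 - 1) = 1*(-4) = -4)
r(s) = -6*s²
r(y)*L(19) = -6*(-4)²*(-240) = -6*16*(-240) = -96*(-240) = 23040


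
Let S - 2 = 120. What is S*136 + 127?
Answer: 16719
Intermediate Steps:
S = 122 (S = 2 + 120 = 122)
S*136 + 127 = 122*136 + 127 = 16592 + 127 = 16719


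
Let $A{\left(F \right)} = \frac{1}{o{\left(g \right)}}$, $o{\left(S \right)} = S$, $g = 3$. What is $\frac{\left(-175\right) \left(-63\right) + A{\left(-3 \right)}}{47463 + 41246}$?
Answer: $\frac{33076}{266127} \approx 0.12429$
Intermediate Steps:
$A{\left(F \right)} = \frac{1}{3}$
$\frac{\left(-175\right) \left(-63\right) + A{\left(-3 \right)}}{47463 + 41246} = \frac{\left(-175\right) \left(-63\right) + \frac{1}{3}}{47463 + 41246} = \frac{11025 + \frac{1}{3}}{88709} = \frac{33076}{3} \cdot \frac{1}{88709} = \frac{33076}{266127}$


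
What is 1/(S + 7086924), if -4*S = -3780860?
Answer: 1/8032139 ≈ 1.2450e-7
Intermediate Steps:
S = 945215 (S = -¼*(-3780860) = 945215)
1/(S + 7086924) = 1/(945215 + 7086924) = 1/8032139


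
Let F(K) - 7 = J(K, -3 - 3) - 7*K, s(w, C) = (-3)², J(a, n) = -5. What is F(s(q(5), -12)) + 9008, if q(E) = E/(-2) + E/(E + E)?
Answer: 8947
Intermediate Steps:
q(E) = ½ - E/2 (q(E) = E*(-½) + E/((2*E)) = -E/2 + E*(1/(2*E)) = -E/2 + ½ = ½ - E/2)
s(w, C) = 9
F(K) = 2 - 7*K (F(K) = 7 + (-5 - 7*K) = 2 - 7*K)
F(s(q(5), -12)) + 9008 = (2 - 7*9) + 9008 = (2 - 63) + 9008 = -61 + 9008 = 8947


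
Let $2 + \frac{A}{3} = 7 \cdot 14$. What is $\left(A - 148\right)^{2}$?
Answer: $19600$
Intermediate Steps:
$A = 288$ ($A = -6 + 3 \cdot 7 \cdot 14 = -6 + 3 \cdot 98 = -6 + 294 = 288$)
$\left(A - 148\right)^{2} = \left(288 - 148\right)^{2} = 140^{2} = 19600$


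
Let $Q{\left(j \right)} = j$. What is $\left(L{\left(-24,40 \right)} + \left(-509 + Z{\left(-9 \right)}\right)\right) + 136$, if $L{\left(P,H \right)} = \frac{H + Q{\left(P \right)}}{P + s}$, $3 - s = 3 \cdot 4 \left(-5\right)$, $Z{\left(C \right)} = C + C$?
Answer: $- \frac{15233}{39} \approx -390.59$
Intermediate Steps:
$Z{\left(C \right)} = 2 C$
$s = 63$ ($s = 3 - 3 \cdot 4 \left(-5\right) = 3 - 12 \left(-5\right) = 3 - -60 = 3 + 60 = 63$)
$L{\left(P,H \right)} = \frac{H + P}{63 + P}$ ($L{\left(P,H \right)} = \frac{H + P}{P + 63} = \frac{H + P}{63 + P}$)
$\left(L{\left(-24,40 \right)} + \left(-509 + Z{\left(-9 \right)}\right)\right) + 136 = \left(\frac{40 - 24}{63 - 24} + \left(-509 + 2 \left(-9\right)\right)\right) + 136 = \left(\frac{1}{39} \cdot 16 - 527\right) + 136 = \left(\frac{16}{39} - 527\right) + 136 = - \frac{20537}{39} + 136 = - \frac{15233}{39}$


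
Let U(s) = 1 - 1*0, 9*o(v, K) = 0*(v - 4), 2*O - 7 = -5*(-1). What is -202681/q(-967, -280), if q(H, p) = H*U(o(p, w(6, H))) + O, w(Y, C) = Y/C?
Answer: 202681/961 ≈ 210.91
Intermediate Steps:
O = 6 (O = 7/2 + (-5*(-1))/2 = 7/2 + (1/2)*5 = 7/2 + 5/2 = 6)
o(v, K) = 0 (o(v, K) = (0*(v - 4))/9 = (0*(-4 + v))/9 = (1/9)*0 = 0)
U(s) = 1 (U(s) = 1 + 0 = 1)
q(H, p) = 6 + H (q(H, p) = H*1 + 6 = H + 6 = 6 + H)
-202681/q(-967, -280) = -202681/(6 - 967) = -202681/(-961) = -202681*(-1/961) = 202681/961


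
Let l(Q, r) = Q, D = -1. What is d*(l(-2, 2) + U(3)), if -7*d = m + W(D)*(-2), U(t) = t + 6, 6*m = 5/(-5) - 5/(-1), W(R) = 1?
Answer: 4/3 ≈ 1.3333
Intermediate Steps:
m = 2/3 (m = (5/(-5) - 5/(-1))/6 = (5*(-1/5) - 5*(-1))/6 = (-1 + 5)/6 = (1/6)*4 = 2/3 ≈ 0.66667)
U(t) = 6 + t
d = 4/21 (d = -(2/3 + 1*(-2))/7 = -(2/3 - 2)/7 = -1/7*(-4/3) = 4/21 ≈ 0.19048)
d*(l(-2, 2) + U(3)) = 4*(-2 + (6 + 3))/21 = 4*(-2 + 9)/21 = (4/21)*7 = 4/3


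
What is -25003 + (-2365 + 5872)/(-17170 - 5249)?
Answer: -186848588/7473 ≈ -25003.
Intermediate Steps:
-25003 + (-2365 + 5872)/(-17170 - 5249) = -25003 + 3507/(-22419) = -25003 + 3507*(-1/22419) = -25003 - 1169/7473 = -186848588/7473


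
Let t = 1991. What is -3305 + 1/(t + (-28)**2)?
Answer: -9171374/2775 ≈ -3305.0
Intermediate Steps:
-3305 + 1/(t + (-28)**2) = -3305 + 1/(1991 + (-28)**2) = -3305 + 1/(1991 + 784) = -3305 + 1/2775 = -9171374/2775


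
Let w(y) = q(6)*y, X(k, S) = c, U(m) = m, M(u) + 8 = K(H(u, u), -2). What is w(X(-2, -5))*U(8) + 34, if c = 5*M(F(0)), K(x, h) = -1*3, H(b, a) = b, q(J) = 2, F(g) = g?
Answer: -846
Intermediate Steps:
K(x, h) = -3
M(u) = -11 (M(u) = -8 - 3 = -11)
c = -55 (c = 5*(-11) = -55)
X(k, S) = -55
w(y) = 2*y
w(X(-2, -5))*U(8) + 34 = (2*(-55))*8 + 34 = -110*8 + 34 = -880 + 34 = -846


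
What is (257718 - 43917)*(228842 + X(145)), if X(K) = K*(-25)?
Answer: 48151619817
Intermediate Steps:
X(K) = -25*K
(257718 - 43917)*(228842 + X(145)) = (257718 - 43917)*(228842 - 25*145) = 213801*(228842 - 3625) = 213801*225217 = 48151619817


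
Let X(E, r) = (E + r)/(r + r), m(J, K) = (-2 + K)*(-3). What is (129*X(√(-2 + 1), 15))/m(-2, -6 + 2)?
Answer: 43/12 + 43*I/180 ≈ 3.5833 + 0.23889*I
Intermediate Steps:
m(J, K) = 6 - 3*K
X(E, r) = (E + r)/(2*r) (X(E, r) = (E + r)/((2*r)) = (E + r)*(1/(2*r)) = (E + r)/(2*r))
(129*X(√(-2 + 1), 15))/m(-2, -6 + 2) = (129*((½)*(√(-2 + 1) + 15)/15))/(6 - 3*(-6 + 2)) = (129*((½)*(1/15)*(√(-1) + 15)))/(6 - 3*(-4)) = (129*((½)*(1/15)*(I + 15)))/(6 + 12) = (129*((½)*(1/15)*(15 + I)))/18 = (129*(½ + I/30))*(1/18) = (129/2 + 43*I/10)*(1/18) = 43/12 + 43*I/180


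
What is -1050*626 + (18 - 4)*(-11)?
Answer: -657454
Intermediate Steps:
-1050*626 + (18 - 4)*(-11) = -657300 + 14*(-11) = -657300 - 154 = -657454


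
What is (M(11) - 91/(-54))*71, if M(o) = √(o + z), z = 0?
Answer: 6461/54 + 71*√11 ≈ 355.13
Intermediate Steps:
M(o) = √o (M(o) = √(o + 0) = √o)
(M(11) - 91/(-54))*71 = (√11 - 91/(-54))*71 = (√11 - 91*(-1/54))*71 = (√11 + 91/54)*71 = (91/54 + √11)*71 = 6461/54 + 71*√11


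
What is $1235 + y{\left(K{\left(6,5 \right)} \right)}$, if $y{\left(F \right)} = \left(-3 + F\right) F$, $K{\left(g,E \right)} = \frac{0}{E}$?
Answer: $1235$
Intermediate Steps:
$K{\left(g,E \right)} = 0$
$y{\left(F \right)} = F \left(-3 + F\right)$
$1235 + y{\left(K{\left(6,5 \right)} \right)} = 1235 + 0 \left(-3 + 0\right) = 1235 + 0 \left(-3\right) = 1235 + 0 = 1235$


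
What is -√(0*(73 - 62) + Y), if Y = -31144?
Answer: -2*I*√7786 ≈ -176.48*I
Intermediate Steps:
-√(0*(73 - 62) + Y) = -√(0*(73 - 62) - 31144) = -√(0*11 - 31144) = -√(0 - 31144) = -√(-31144) = -2*I*√7786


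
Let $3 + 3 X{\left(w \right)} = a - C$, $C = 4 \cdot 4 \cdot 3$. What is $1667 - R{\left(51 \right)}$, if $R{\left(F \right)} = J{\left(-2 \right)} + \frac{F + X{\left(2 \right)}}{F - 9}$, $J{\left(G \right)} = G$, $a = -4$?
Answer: $\frac{15014}{9} \approx 1668.2$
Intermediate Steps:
$C = 48$ ($C = 16 \cdot 3 = 48$)
$X{\left(w \right)} = - \frac{55}{3}$ ($X{\left(w \right)} = -1 + \frac{-4 - 48}{3} = -1 + \frac{1}{3} \left(-52\right) = -1 - \frac{52}{3} = - \frac{55}{3}$)
$R{\left(F \right)} = -2 + \frac{- \frac{55}{3} + F}{-9 + F}$ ($R{\left(F \right)} = -2 + \frac{F - \frac{55}{3}}{F - 9} = -2 + \frac{- \frac{55}{3} + F}{-9 + F}$)
$1667 - R{\left(51 \right)} = 1667 - \frac{- \frac{1}{3} - 51}{-9 + 51} = 1667 - \frac{- \frac{1}{3} - 51}{42} = 1667 - \frac{1}{42} \left(- \frac{154}{3}\right) = 1667 - - \frac{11}{9} = 1667 + \frac{11}{9} = \frac{15014}{9}$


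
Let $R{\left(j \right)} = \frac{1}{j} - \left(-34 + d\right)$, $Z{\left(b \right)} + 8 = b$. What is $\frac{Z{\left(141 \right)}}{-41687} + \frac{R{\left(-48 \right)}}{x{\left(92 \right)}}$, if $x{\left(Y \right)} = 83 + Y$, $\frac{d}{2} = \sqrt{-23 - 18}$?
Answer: $\frac{9553471}{50024400} - \frac{2 i \sqrt{41}}{175} \approx 0.19098 - 0.073179 i$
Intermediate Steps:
$Z{\left(b \right)} = -8 + b$
$d = 2 i \sqrt{41}$ ($d = 2 \sqrt{-23 - 18} = 2 \sqrt{-41} = 2 i \sqrt{41} \approx 12.806 i$)
$R{\left(j \right)} = 34 + \frac{1}{j} - 2 i \sqrt{41}$ ($R{\left(j \right)} = \frac{1}{j} - \left(-34 + 2 i \sqrt{41}\right) = \frac{1}{j} + \left(34 - 2 i \sqrt{41}\right) = 34 + \frac{1}{j} - 2 i \sqrt{41}$)
$\frac{Z{\left(141 \right)}}{-41687} + \frac{R{\left(-48 \right)}}{x{\left(92 \right)}} = \frac{-8 + 141}{-41687} + \frac{34 + \frac{1}{-48} - 2 i \sqrt{41}}{83 + 92} = 133 \left(- \frac{1}{41687}\right) + \frac{34 - \frac{1}{48} - 2 i \sqrt{41}}{175} = - \frac{133}{41687} + \left(\frac{1631}{48} - 2 i \sqrt{41}\right) \frac{1}{175} = - \frac{133}{41687} + \left(\frac{233}{1200} - \frac{2 i \sqrt{41}}{175}\right) = \frac{9553471}{50024400} - \frac{2 i \sqrt{41}}{175}$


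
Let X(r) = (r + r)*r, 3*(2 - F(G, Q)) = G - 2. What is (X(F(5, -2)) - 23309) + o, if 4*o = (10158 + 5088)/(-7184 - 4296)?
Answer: -76448049/3280 ≈ -23307.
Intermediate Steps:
F(G, Q) = 8/3 - G/3 (F(G, Q) = 2 - (G - 2)/3 = 2 - (-2 + G)/3 = 2 + (2/3 - G/3) = 8/3 - G/3)
X(r) = 2*r**2 (X(r) = (2*r)*r = 2*r**2)
o = -1089/3280 (o = ((10158 + 5088)/(-7184 - 4296))/4 = (15246/(-11480))/4 = (15246*(-1/11480))/4 = (1/4)*(-1089/820) = -1089/3280 ≈ -0.33201)
(X(F(5, -2)) - 23309) + o = (2*(8/3 - 1/3*5)**2 - 23309) - 1089/3280 = (2*(8/3 - 5/3)**2 - 23309) - 1089/3280 = (2*1**2 - 23309) - 1089/3280 = (2*1 - 23309) - 1089/3280 = (2 - 23309) - 1089/3280 = -23307 - 1089/3280 = -76448049/3280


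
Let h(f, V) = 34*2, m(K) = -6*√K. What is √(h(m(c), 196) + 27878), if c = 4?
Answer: √27946 ≈ 167.17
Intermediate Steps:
h(f, V) = 68
√(h(m(c), 196) + 27878) = √(68 + 27878) = √27946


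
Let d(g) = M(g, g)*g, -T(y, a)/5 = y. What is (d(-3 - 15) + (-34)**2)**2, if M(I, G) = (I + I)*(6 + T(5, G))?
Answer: 124456336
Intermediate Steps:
T(y, a) = -5*y
M(I, G) = -38*I (M(I, G) = (I + I)*(6 - 5*5) = (2*I)*(6 - 25) = (2*I)*(-19) = -38*I)
d(g) = -38*g**2 (d(g) = (-38*g)*g = -38*g**2)
(d(-3 - 15) + (-34)**2)**2 = (-38*(-3 - 15)**2 + (-34)**2)**2 = (-38*(-18)**2 + 1156)**2 = (-38*324 + 1156)**2 = (-12312 + 1156)**2 = (-11156)**2 = 124456336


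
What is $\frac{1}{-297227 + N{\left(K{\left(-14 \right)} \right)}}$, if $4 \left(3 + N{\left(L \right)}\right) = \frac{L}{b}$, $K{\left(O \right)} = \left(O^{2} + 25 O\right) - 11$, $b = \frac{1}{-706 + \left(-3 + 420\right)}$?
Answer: $- \frac{4}{1141235} \approx -3.505 \cdot 10^{-6}$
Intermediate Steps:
$b = - \frac{1}{289}$ ($b = \frac{1}{-706 + 417} = \frac{1}{-289} = - \frac{1}{289} \approx -0.0034602$)
$K{\left(O \right)} = -11 + O^{2} + 25 O$
$N{\left(L \right)} = -3 - \frac{289 L}{4}$ ($N{\left(L \right)} = -3 + \frac{L \frac{1}{- \frac{1}{289}}}{4} = -3 + \frac{L \left(-289\right)}{4} = -3 + \frac{\left(-289\right) L}{4} = -3 - \frac{289 L}{4}$)
$\frac{1}{-297227 + N{\left(K{\left(-14 \right)} \right)}} = \frac{1}{-297227 - \left(3 + \frac{289 \left(-11 + \left(-14\right)^{2} + 25 \left(-14\right)\right)}{4}\right)} = \frac{1}{-297227 - \left(3 + \frac{289 \left(-11 + 196 - 350\right)}{4}\right)} = \frac{1}{-297227 - - \frac{47673}{4}} = \frac{1}{-297227 + \left(-3 + \frac{47685}{4}\right)} = \frac{1}{-297227 + \frac{47673}{4}} = \frac{1}{- \frac{1141235}{4}} = - \frac{4}{1141235}$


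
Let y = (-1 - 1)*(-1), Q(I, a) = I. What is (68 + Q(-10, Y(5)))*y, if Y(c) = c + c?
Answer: 116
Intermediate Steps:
Y(c) = 2*c
y = 2 (y = -2*(-1) = 2)
(68 + Q(-10, Y(5)))*y = (68 - 10)*2 = 58*2 = 116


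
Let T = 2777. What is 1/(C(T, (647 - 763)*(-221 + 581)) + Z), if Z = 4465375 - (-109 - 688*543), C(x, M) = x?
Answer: 1/4841845 ≈ 2.0653e-7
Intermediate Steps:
Z = 4839068 (Z = 4465375 - (-109 - 373584) = 4465375 - 1*(-373693) = 4465375 + 373693 = 4839068)
1/(C(T, (647 - 763)*(-221 + 581)) + Z) = 1/(2777 + 4839068) = 1/4841845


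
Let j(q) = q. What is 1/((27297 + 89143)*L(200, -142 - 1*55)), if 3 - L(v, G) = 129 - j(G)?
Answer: -1/37610120 ≈ -2.6589e-8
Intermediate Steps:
L(v, G) = -126 + G (L(v, G) = 3 - (129 - G) = 3 + (-129 + G) = -126 + G)
1/((27297 + 89143)*L(200, -142 - 1*55)) = 1/((27297 + 89143)*(-126 + (-142 - 1*55))) = 1/(116440*(-126 + (-142 - 55))) = 1/(116440*(-126 - 197)) = (1/116440)/(-323) = (1/116440)*(-1/323) = -1/37610120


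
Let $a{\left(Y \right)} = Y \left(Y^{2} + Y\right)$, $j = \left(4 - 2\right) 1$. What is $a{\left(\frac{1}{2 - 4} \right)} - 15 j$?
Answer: $- \frac{239}{8} \approx -29.875$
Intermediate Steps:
$j = 2$ ($j = 2 \cdot 1 = 2$)
$a{\left(Y \right)} = Y \left(Y + Y^{2}\right)$
$a{\left(\frac{1}{2 - 4} \right)} - 15 j = \left(\frac{1}{2 - 4}\right)^{2} \left(1 + \frac{1}{2 - 4}\right) - 30 = \left(\frac{1}{-2}\right)^{2} \left(1 + \frac{1}{-2}\right) - 30 = \left(- \frac{1}{2}\right)^{2} \left(1 - \frac{1}{2}\right) - 30 = \frac{1}{4} \cdot \frac{1}{2} - 30 = \frac{1}{8} - 30 = - \frac{239}{8}$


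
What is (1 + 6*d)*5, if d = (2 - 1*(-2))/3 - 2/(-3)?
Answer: 65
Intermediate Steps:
d = 2 (d = (2 + 2)*(⅓) - 2*(-⅓) = 4*(⅓) + ⅔ = 4/3 + ⅔ = 2)
(1 + 6*d)*5 = (1 + 6*2)*5 = (1 + 12)*5 = 13*5 = 65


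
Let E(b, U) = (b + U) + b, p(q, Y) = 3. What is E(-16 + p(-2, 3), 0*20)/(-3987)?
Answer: 26/3987 ≈ 0.0065212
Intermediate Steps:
E(b, U) = U + 2*b (E(b, U) = (U + b) + b = U + 2*b)
E(-16 + p(-2, 3), 0*20)/(-3987) = (0*20 + 2*(-16 + 3))/(-3987) = (0 + 2*(-13))*(-1/3987) = (0 - 26)*(-1/3987) = -26*(-1/3987) = 26/3987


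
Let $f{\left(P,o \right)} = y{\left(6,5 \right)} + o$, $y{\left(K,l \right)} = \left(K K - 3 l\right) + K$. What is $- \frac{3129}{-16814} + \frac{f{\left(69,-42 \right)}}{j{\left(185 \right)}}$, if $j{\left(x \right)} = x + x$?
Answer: $\frac{6468}{44437} \approx 0.14555$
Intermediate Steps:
$y{\left(K,l \right)} = K + K^{2} - 3 l$ ($y{\left(K,l \right)} = \left(K^{2} - 3 l\right) + K = K + K^{2} - 3 l$)
$f{\left(P,o \right)} = 27 + o$ ($f{\left(P,o \right)} = \left(6 + 6^{2} - 15\right) + o = \left(6 + 36 - 15\right) + o = 27 + o$)
$j{\left(x \right)} = 2 x$
$- \frac{3129}{-16814} + \frac{f{\left(69,-42 \right)}}{j{\left(185 \right)}} = - \frac{3129}{-16814} + \frac{27 - 42}{2 \cdot 185} = \left(-3129\right) \left(- \frac{1}{16814}\right) - \frac{15}{370} = \frac{447}{2402} - \frac{3}{74} = \frac{6468}{44437}$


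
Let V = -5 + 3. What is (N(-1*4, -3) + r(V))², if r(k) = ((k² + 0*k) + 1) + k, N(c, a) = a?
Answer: 0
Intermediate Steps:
V = -2
r(k) = 1 + k + k² (r(k) = ((k² + 0) + 1) + k = (k² + 1) + k = (1 + k²) + k = 1 + k + k²)
(N(-1*4, -3) + r(V))² = (-3 + (1 - 2 + (-2)²))² = (-3 + (1 - 2 + 4))² = (-3 + 3)² = 0² = 0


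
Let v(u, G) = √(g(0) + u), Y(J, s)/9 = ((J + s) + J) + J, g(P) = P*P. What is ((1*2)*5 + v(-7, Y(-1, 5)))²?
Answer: (10 + I*√7)² ≈ 93.0 + 52.915*I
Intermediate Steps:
g(P) = P²
Y(J, s) = 9*s + 27*J (Y(J, s) = 9*(((J + s) + J) + J) = 9*((s + 2*J) + J) = 9*(s + 3*J) = 9*s + 27*J)
v(u, G) = √u (v(u, G) = √(0² + u) = √(0 + u) = √u)
((1*2)*5 + v(-7, Y(-1, 5)))² = ((1*2)*5 + √(-7))² = (2*5 + I*√7)² = (10 + I*√7)²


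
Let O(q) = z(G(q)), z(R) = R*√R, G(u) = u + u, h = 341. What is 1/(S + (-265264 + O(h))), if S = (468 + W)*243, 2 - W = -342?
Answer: -16987/1074929034 - 341*√682/2149858068 ≈ -1.9945e-5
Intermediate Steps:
W = 344 (W = 2 - 1*(-342) = 2 + 342 = 344)
S = 197316 (S = (468 + 344)*243 = 812*243 = 197316)
G(u) = 2*u
z(R) = R^(3/2)
O(q) = 2*√2*q^(3/2) (O(q) = (2*q)^(3/2) = 2*√2*q^(3/2))
1/(S + (-265264 + O(h))) = 1/(197316 + (-265264 + 2*√2*341^(3/2))) = 1/(197316 + (-265264 + 2*√2*(341*√341))) = 1/(197316 + (-265264 + 682*√682)) = 1/(-67948 + 682*√682)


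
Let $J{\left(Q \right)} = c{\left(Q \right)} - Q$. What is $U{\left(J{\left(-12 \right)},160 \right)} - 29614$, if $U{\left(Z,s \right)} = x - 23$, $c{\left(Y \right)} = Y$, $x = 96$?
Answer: $-29541$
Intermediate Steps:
$J{\left(Q \right)} = 0$ ($J{\left(Q \right)} = Q - Q = 0$)
$U{\left(Z,s \right)} = 73$ ($U{\left(Z,s \right)} = 96 - 23 = 73$)
$U{\left(J{\left(-12 \right)},160 \right)} - 29614 = 73 - 29614 = -29541$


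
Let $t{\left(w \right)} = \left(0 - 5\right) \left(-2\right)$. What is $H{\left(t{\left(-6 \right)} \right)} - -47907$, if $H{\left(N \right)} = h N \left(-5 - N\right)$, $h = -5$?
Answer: $48657$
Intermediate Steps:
$t{\left(w \right)} = 10$ ($t{\left(w \right)} = \left(-5\right) \left(-2\right) = 10$)
$H{\left(N \right)} = - 5 N \left(-5 - N\right)$
$H{\left(t{\left(-6 \right)} \right)} - -47907 = 5 \cdot 10 \left(5 + 10\right) - -47907 = 5 \cdot 10 \cdot 15 + 47907 = 750 + 47907 = 48657$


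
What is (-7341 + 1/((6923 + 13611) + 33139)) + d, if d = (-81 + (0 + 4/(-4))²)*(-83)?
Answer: -37624772/53673 ≈ -701.00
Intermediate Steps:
d = 6640 (d = (-81 + (0 + 4*(-¼))²)*(-83) = (-81 + (0 - 1)²)*(-83) = (-81 + (-1)²)*(-83) = (-81 + 1)*(-83) = -80*(-83) = 6640)
(-7341 + 1/((6923 + 13611) + 33139)) + d = (-7341 + 1/((6923 + 13611) + 33139)) + 6640 = (-7341 + 1/(20534 + 33139)) + 6640 = (-7341 + 1/53673) + 6640 = -394013492/53673 + 6640 = -37624772/53673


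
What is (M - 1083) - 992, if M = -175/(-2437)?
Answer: -5056600/2437 ≈ -2074.9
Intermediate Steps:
M = 175/2437 (M = -175*(-1/2437) = 175/2437 ≈ 0.071810)
(M - 1083) - 992 = (175/2437 - 1083) - 992 = -2639096/2437 - 992 = -5056600/2437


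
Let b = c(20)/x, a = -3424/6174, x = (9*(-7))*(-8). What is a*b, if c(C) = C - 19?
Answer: -214/194481 ≈ -0.0011004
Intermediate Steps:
c(C) = -19 + C
x = 504 (x = -63*(-8) = 504)
a = -1712/3087 (a = -3424*1/6174 = -1712/3087 ≈ -0.55458)
b = 1/504 (b = (-19 + 20)/504 = 1*(1/504) = 1/504 ≈ 0.0019841)
a*b = -1712/3087*1/504 = -214/194481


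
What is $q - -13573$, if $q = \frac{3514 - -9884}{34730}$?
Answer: $\frac{235701844}{17365} \approx 13573.0$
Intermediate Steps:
$q = \frac{6699}{17365}$ ($q = \left(3514 + 9884\right) \frac{1}{34730} = 13398 \cdot \frac{1}{34730} = \frac{6699}{17365} \approx 0.38578$)
$q - -13573 = \frac{6699}{17365} - -13573 = \frac{6699}{17365} + 13573 = \frac{235701844}{17365}$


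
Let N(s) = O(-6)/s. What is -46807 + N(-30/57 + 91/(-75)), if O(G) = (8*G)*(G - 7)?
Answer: -116923753/2479 ≈ -47166.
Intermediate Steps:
O(G) = 8*G*(-7 + G) (O(G) = (8*G)*(-7 + G) = 8*G*(-7 + G))
N(s) = 624/s (N(s) = (8*(-6)*(-7 - 6))/s = (8*(-6)*(-13))/s = 624/s)
-46807 + N(-30/57 + 91/(-75)) = -46807 + 624/(-30/57 + 91/(-75)) = -46807 + 624/(-30*1/57 + 91*(-1/75)) = -46807 + 624/(-10/19 - 91/75) = -46807 + 624/(-2479/1425) = -46807 + 624*(-1425/2479) = -46807 - 889200/2479 = -116923753/2479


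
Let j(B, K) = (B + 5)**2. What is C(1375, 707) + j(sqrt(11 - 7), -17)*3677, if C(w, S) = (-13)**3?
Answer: 177976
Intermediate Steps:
C(w, S) = -2197
j(B, K) = (5 + B)**2
C(1375, 707) + j(sqrt(11 - 7), -17)*3677 = -2197 + (5 + sqrt(11 - 7))**2*3677 = -2197 + (5 + sqrt(4))**2*3677 = -2197 + (5 + 2)**2*3677 = -2197 + 7**2*3677 = -2197 + 49*3677 = -2197 + 180173 = 177976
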